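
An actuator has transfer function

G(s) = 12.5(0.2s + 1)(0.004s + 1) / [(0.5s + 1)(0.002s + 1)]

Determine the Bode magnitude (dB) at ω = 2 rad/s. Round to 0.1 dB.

At ω = 2 rad/s:
zero (1 + j2·0.2) = 1 + j0.4 → |·| ≈ 1.077, ∠ ≈ 21.80°
zero (1 + j2·0.004) = 1 + j0.008 → |·| ≈ 1, ∠ ≈ 0.46°
pole (1 + j2·0.5) = 1 + j1 → |·| ≈ 1.4142, ∠ ≈ 45.00°
pole (1 + j2·0.002) = 1 + j0.004 → |·| ≈ 1, ∠ ≈ 0.23°
|G| = 12.5 · 1.077 · 1 / (1.4142 · 1) ≈ 9.5195
Gain = 20 log₁₀(9.5195) ≈ 19.57 dB

19.6 dB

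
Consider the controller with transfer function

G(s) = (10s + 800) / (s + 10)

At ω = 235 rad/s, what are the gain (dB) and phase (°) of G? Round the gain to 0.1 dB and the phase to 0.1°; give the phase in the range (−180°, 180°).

Substitute s = j235:
Numerator: 10(j235) + 800 = 800 + j2350
Denominator: (j235) + 10 = 10 + j235
|N| = √(800² + 2350²) ≈ 2482.4, ∠N ≈ 71.20°
|D| = √(10² + 235²) ≈ 235.21, ∠D ≈ 87.56°
|G| = 2482.4 / 235.21 ≈ 10.554
Gain = 20 log₁₀(10.554) ≈ 20.47 dB
∠G = 71.20° − 87.56° = -16.36°

20.5 dB, -16.4°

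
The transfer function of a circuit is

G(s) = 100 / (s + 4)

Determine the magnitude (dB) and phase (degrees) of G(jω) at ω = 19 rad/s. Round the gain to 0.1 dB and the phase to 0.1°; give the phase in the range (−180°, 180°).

At s = jω = j19:
pole (s+4): 4 + j19 → |·| = √(4²+19²) = √377 ≈ 19.416, ∠ = arctan(19/4) ≈ 78.11°
|G| = 100 / 19.416 ≈ 5.1504
Gain = 20 log₁₀(5.1504) ≈ 14.24 dB
∠G = 0.00° − 78.11° = -78.11°

14.2 dB, -78.1°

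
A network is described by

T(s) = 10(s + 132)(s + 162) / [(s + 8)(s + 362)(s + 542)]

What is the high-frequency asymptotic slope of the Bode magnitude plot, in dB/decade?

-20 dB/decade

Each pole contributes −20 dB/decade at high frequency; each zero contributes +20 dB/decade.
Net: 2 zero(s) − 3 pole(s) → -20 dB/decade.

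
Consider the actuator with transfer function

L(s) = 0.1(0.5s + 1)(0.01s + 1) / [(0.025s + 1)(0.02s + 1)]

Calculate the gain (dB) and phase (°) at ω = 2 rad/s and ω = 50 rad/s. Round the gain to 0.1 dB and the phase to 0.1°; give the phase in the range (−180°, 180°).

ω = 2: -17.0 dB, 41.0°; ω = 50: 1.8 dB, 17.9°

At ω = 2 rad/s:
zero (1 + j2·0.5) = 1 + j1 → |·| ≈ 1.4142, ∠ ≈ 45.00°
zero (1 + j2·0.01) = 1 + j0.02 → |·| ≈ 1.0002, ∠ ≈ 1.15°
pole (1 + j2·0.025) = 1 + j0.05 → |·| ≈ 1.0012, ∠ ≈ 2.86°
pole (1 + j2·0.02) = 1 + j0.04 → |·| ≈ 1.0008, ∠ ≈ 2.29°
|L| = 0.1 · 1.4142 · 1.0002 / (1.0012 · 1.0008) ≈ 0.14117
Gain = 20 log₁₀(0.14117) ≈ -17.01 dB
∠L = (45.00° + 1.15°) − (2.86° + 2.29°) = 41.00°

At ω = 50 rad/s:
zero (1 + j50·0.5) = 1 + j25 → |·| ≈ 25.02, ∠ ≈ 87.71°
zero (1 + j50·0.01) = 1 + j0.5 → |·| ≈ 1.118, ∠ ≈ 26.57°
pole (1 + j50·0.025) = 1 + j1.25 → |·| ≈ 1.6008, ∠ ≈ 51.34°
pole (1 + j50·0.02) = 1 + j1 → |·| ≈ 1.4142, ∠ ≈ 45.00°
|L| = 0.1 · 25.02 · 1.118 / (1.6008 · 1.4142) ≈ 1.2356
Gain = 20 log₁₀(1.2356) ≈ 1.84 dB
∠L = (87.71° + 26.57°) − (51.34° + 45.00°) = 17.94°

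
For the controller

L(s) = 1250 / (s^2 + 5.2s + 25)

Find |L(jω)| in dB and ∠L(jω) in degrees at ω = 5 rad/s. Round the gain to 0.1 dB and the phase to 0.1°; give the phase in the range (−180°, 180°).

33.6 dB, -90.0°

At s = jω = j5:
quadratic: (j5)² + 5.2·j5 + 25 = 0 + j26 → |·| ≈ 26, ∠ ≈ 90.00°
|L| = 1250 / 26 ≈ 48.077
Gain = 20 log₁₀(48.077) ≈ 33.64 dB
∠L = 0.00° − 90.00° = -90.00°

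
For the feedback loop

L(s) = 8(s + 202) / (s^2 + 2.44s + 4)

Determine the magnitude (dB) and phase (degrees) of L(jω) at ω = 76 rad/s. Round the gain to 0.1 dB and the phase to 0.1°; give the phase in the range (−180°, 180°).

-10.5 dB, -157.5°

At s = jω = j76:
zero (s+202): 202 + j76 → |·| = √(202²+76²) = √46580 ≈ 215.82, ∠ = arctan(76/202) ≈ 20.62°
quadratic: (j76)² + 2.44·j76 + 4 = -5772 + j185.44 → |·| ≈ 5775, ∠ ≈ 178.16°
|L| = 8 · 215.82 / 5775 ≈ 0.29897
Gain = 20 log₁₀(0.29897) ≈ -10.49 dB
∠L = 20.62° − 178.16° = -157.54°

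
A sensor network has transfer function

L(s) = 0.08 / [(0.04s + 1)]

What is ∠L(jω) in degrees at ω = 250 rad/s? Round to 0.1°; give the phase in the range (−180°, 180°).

At ω = 250 rad/s:
pole (1 + j250·0.04) = 1 + j10 → |·| ≈ 10.05, ∠ ≈ 84.29°
∠L = (0°) − (84.29°) = -84.29°

-84.3°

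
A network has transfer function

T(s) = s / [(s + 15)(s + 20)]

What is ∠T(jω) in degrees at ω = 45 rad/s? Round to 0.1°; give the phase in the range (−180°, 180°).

-47.6°

At s = jω = j45:
zero at origin: s = j45 → |·| = 45, ∠ = 90.00°
pole (s+15): 15 + j45 → |·| = √(15²+45²) = √2250 ≈ 47.434, ∠ = arctan(45/15) ≈ 71.57°
pole (s+20): 20 + j45 → |·| = √(20²+45²) = √2425 ≈ 49.244, ∠ = arctan(45/20) ≈ 66.04°
∠T = 90.00° − 137.61° = -47.61°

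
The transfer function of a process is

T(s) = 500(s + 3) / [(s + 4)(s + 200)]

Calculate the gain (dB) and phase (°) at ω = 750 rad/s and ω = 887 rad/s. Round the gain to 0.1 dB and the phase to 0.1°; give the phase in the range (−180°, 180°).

At s = jω = j750:
zero (s+3): 3 + j750 → |·| = √(3²+750²) = √562509 ≈ 750.01, ∠ = arctan(750/3) ≈ 89.77°
pole (s+4): 4 + j750 → |·| = √(4²+750²) = √562516 ≈ 750.01, ∠ = arctan(750/4) ≈ 89.69°
pole (s+200): 200 + j750 → |·| = √(200²+750²) = √602500 ≈ 776.21, ∠ = arctan(750/200) ≈ 75.07°
|T| = 500 · 750.01 / 5.8217e+05 ≈ 0.64415
Gain = 20 log₁₀(0.64415) ≈ -3.82 dB
∠T = 89.77° − 164.76° = -74.99°

At s = jω = j887:
zero (s+3): 3 + j887 → |·| = √(3²+887²) = √786778 ≈ 887.01, ∠ = arctan(887/3) ≈ 89.81°
pole (s+4): 4 + j887 → |·| = √(4²+887²) = √786785 ≈ 887.01, ∠ = arctan(887/4) ≈ 89.74°
pole (s+200): 200 + j887 → |·| = √(200²+887²) = √826769 ≈ 909.27, ∠ = arctan(887/200) ≈ 77.29°
|T| = 500 · 887.01 / 8.0653e+05 ≈ 0.54989
Gain = 20 log₁₀(0.54989) ≈ -5.19 dB
∠T = 89.81° − 167.03° = -77.22°

ω = 750: -3.8 dB, -75.0°; ω = 887: -5.2 dB, -77.2°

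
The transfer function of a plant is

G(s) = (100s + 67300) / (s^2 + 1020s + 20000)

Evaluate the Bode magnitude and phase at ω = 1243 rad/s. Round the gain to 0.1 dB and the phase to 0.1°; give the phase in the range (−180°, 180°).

-22.9 dB, -78.7°

Substitute s = j1243:
Numerator: 100(j1243) + 67300 = 67300 + j124300
Denominator: (j1243)^2 + 1020(j1243) + 20000 = -1525049 + j1267860
|N| = √(67300² + 124300²) ≈ 1.4135e+05, ∠N ≈ 61.57°
|D| = √(1525049² + 1267860²) ≈ 1.9832e+06, ∠D ≈ 140.26°
|G| = 1.4135e+05 / 1.9832e+06 ≈ 0.071274
Gain = 20 log₁₀(0.071274) ≈ -22.94 dB
∠G = 61.57° − 140.26° = -78.69°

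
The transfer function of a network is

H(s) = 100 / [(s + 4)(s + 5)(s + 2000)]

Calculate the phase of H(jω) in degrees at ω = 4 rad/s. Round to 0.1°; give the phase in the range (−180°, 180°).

-83.8°

At s = jω = j4:
pole (s+4): 4 + j4 → |·| = √(4²+4²) = √32 ≈ 5.6569, ∠ = arctan(4/4) ≈ 45.00°
pole (s+5): 5 + j4 → |·| = √(5²+4²) = √41 ≈ 6.4031, ∠ = arctan(4/5) ≈ 38.66°
pole (s+2000): 2000 + j4 → |·| = √(2000²+4²) = √4000016 ≈ 2000, ∠ = arctan(4/2000) ≈ 0.11°
∠H = 0.00° − 83.77° = -83.77°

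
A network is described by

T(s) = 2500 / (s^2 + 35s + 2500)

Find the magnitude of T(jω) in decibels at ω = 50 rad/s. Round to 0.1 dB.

3.1 dB

At s = jω = j50:
quadratic: (j50)² + 35·j50 + 2500 = 0 + j1750 → |·| ≈ 1750, ∠ ≈ 90.00°
|T| = 2500 / 1750 ≈ 1.4286
Gain = 20 log₁₀(1.4286) ≈ 3.10 dB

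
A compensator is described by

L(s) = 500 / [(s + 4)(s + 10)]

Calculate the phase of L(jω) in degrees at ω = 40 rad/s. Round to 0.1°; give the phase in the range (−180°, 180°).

At s = jω = j40:
pole (s+4): 4 + j40 → |·| = √(4²+40²) = √1616 ≈ 40.2, ∠ = arctan(40/4) ≈ 84.29°
pole (s+10): 10 + j40 → |·| = √(10²+40²) = √1700 ≈ 41.231, ∠ = arctan(40/10) ≈ 75.96°
∠L = 0.00° − 160.25° = -160.25°

-160.3°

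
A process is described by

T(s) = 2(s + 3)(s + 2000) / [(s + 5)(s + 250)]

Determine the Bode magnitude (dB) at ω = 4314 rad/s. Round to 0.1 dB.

6.9 dB

At s = jω = j4314:
zero (s+3): 3 + j4314 → |·| = √(3²+4314²) = √18610605 ≈ 4314, ∠ = arctan(4314/3) ≈ 89.96°
zero (s+2000): 2000 + j4314 → |·| = √(2000²+4314²) = √22610596 ≈ 4755.1, ∠ = arctan(4314/2000) ≈ 65.13°
pole (s+5): 5 + j4314 → |·| = √(5²+4314²) = √18610621 ≈ 4314, ∠ = arctan(4314/5) ≈ 89.93°
pole (s+250): 250 + j4314 → |·| = √(250²+4314²) = √18673096 ≈ 4321.2, ∠ = arctan(4314/250) ≈ 86.68°
|T| = 2 · 2.0514e+07 / 1.8642e+07 ≈ 2.2008
Gain = 20 log₁₀(2.2008) ≈ 6.85 dB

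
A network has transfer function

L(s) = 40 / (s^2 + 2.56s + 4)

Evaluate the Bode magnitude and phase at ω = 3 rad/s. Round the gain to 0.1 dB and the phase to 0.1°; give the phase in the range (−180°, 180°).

12.8 dB, -123.1°

At s = jω = j3:
quadratic: (j3)² + 2.56·j3 + 4 = -5 + j7.68 → |·| ≈ 9.1642, ∠ ≈ 123.07°
|L| = 40 / 9.1642 ≈ 4.3648
Gain = 20 log₁₀(4.3648) ≈ 12.80 dB
∠L = 0.00° − 123.07° = -123.07°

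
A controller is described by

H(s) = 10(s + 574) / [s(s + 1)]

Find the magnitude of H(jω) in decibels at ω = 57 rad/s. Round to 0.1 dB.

At s = jω = j57:
zero (s+574): 574 + j57 → |·| = √(574²+57²) = √332725 ≈ 576.82, ∠ = arctan(57/574) ≈ 5.67°
pole (s+1): 1 + j57 → |·| = √(1²+57²) = √3250 ≈ 57.009, ∠ = arctan(57/1) ≈ 88.99°
pole at origin: |s| = 57, ∠ = 90.00° (in denominator)
|H| = 10 · 576.82 / 3249.5 ≈ 1.7751
Gain = 20 log₁₀(1.7751) ≈ 4.98 dB

5.0 dB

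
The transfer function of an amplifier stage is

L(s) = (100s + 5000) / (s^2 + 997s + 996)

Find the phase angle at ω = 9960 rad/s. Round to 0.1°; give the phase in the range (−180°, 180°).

-84.6°

Substitute s = j9960:
Numerator: 100(j9960) + 5000 = 5000 + j996000
Denominator: (j9960)^2 + 997(j9960) + 996 = -99200604 + j9930120
|N| = √(5000² + 996000²) ≈ 9.9601e+05, ∠N ≈ 89.71°
|D| = √(99200604² + 9930120²) ≈ 9.9696e+07, ∠D ≈ 174.28°
∠L = 89.71° − 174.28° = -84.57°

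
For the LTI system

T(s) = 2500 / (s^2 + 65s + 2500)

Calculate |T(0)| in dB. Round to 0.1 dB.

0.0 dB

T(0) = 2500 / 2500 = 1
20 log₁₀(1) ≈ 0.00 dB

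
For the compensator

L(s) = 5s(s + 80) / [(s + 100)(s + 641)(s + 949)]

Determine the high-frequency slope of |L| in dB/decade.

-20 dB/decade

Each pole contributes −20 dB/decade at high frequency; each zero contributes +20 dB/decade.
Net: 2 zero(s) − 3 pole(s) → -20 dB/decade.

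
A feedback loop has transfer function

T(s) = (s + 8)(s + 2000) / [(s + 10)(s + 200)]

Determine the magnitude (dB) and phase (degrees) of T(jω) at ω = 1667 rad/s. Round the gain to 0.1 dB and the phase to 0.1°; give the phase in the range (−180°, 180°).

3.8 dB, -43.3°

At s = jω = j1667:
zero (s+8): 8 + j1667 → |·| = √(8²+1667²) = √2778953 ≈ 1667, ∠ = arctan(1667/8) ≈ 89.73°
zero (s+2000): 2000 + j1667 → |·| = √(2000²+1667²) = √6778889 ≈ 2603.6, ∠ = arctan(1667/2000) ≈ 39.81°
pole (s+10): 10 + j1667 → |·| = √(10²+1667²) = √2778989 ≈ 1667, ∠ = arctan(1667/10) ≈ 89.66°
pole (s+200): 200 + j1667 → |·| = √(200²+1667²) = √2818889 ≈ 1679, ∠ = arctan(1667/200) ≈ 83.16°
|T| = 1 · 4.3402e+06 / 2.7989e+06 ≈ 1.5507
Gain = 20 log₁₀(1.5507) ≈ 3.81 dB
∠T = 129.54° − 172.82° = -43.28°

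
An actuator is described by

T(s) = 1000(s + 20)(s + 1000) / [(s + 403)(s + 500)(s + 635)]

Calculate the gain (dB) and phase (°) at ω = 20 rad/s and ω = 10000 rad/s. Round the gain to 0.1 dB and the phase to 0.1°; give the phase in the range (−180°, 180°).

At s = jω = j20:
zero (s+20): 20 + j20 → |·| = √(20²+20²) = √800 ≈ 28.284, ∠ = arctan(20/20) ≈ 45.00°
zero (s+1000): 1000 + j20 → |·| = √(1000²+20²) = √1000400 ≈ 1000.2, ∠ = arctan(20/1000) ≈ 1.15°
pole (s+403): 403 + j20 → |·| = √(403²+20²) = √162809 ≈ 403.5, ∠ = arctan(20/403) ≈ 2.84°
pole (s+500): 500 + j20 → |·| = √(500²+20²) = √250400 ≈ 500.4, ∠ = arctan(20/500) ≈ 2.29°
pole (s+635): 635 + j20 → |·| = √(635²+20²) = √403625 ≈ 635.31, ∠ = arctan(20/635) ≈ 1.80°
|T| = 1000 · 28290 / 1.2828e+08 ≈ 0.22053
Gain = 20 log₁₀(0.22053) ≈ -13.13 dB
∠T = 46.15° − 6.93° = 39.22°

At s = jω = j10000:
zero (s+20): 20 + j10000 → |·| = √(20²+10000²) = √100000400 ≈ 10000, ∠ = arctan(10000/20) ≈ 89.89°
zero (s+1000): 1000 + j10000 → |·| = √(1000²+10000²) = √101000000 ≈ 10050, ∠ = arctan(10000/1000) ≈ 84.29°
pole (s+403): 403 + j10000 → |·| = √(403²+10000²) = √100162409 ≈ 10008, ∠ = arctan(10000/403) ≈ 87.69°
pole (s+500): 500 + j10000 → |·| = √(500²+10000²) = √100250000 ≈ 10012, ∠ = arctan(10000/500) ≈ 87.14°
pole (s+635): 635 + j10000 → |·| = √(635²+10000²) = √100403225 ≈ 10020, ∠ = arctan(10000/635) ≈ 86.37°
|T| = 1000 · 1.005e+08 / 1.004e+12 ≈ 0.1001
Gain = 20 log₁₀(0.1001) ≈ -19.99 dB
∠T = 174.18° − 261.20° = -87.02°

ω = 20: -13.1 dB, 39.2°; ω = 10000: -20.0 dB, -87.0°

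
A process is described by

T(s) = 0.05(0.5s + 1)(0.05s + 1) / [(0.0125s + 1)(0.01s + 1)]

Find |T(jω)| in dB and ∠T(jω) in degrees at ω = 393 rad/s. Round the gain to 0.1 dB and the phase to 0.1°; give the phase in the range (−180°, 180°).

At ω = 393 rad/s:
zero (1 + j393·0.5) = 1 + j196.5 → |·| ≈ 196.5, ∠ ≈ 89.71°
zero (1 + j393·0.05) = 1 + j19.65 → |·| ≈ 19.675, ∠ ≈ 87.09°
pole (1 + j393·0.0125) = 1 + j4.9125 → |·| ≈ 5.0132, ∠ ≈ 78.49°
pole (1 + j393·0.01) = 1 + j3.93 → |·| ≈ 4.0552, ∠ ≈ 75.72°
|T| = 0.05 · 196.5 · 19.675 / (5.0132 · 4.0552) ≈ 9.5087
Gain = 20 log₁₀(9.5087) ≈ 19.56 dB
∠T = (89.71° + 87.09°) − (78.49° + 75.72°) = 22.59°

19.6 dB, 22.6°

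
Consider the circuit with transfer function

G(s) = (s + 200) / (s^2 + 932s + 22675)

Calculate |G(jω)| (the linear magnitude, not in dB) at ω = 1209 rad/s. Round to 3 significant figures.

Substitute s = j1209:
Numerator: (j1209) + 200 = 200 + j1209
Denominator: (j1209)^2 + 932(j1209) + 22675 = -1439006 + j1126788
|N| = √(200² + 1209²) ≈ 1225.4, ∠N ≈ 80.61°
|D| = √(1439006² + 1126788²) ≈ 1.8277e+06, ∠D ≈ 141.94°
|G| = 1225.4 / 1.8277e+06 ≈ 0.00067046

0.000670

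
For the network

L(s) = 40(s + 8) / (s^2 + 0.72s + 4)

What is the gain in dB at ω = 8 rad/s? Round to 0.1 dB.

17.5 dB

At s = jω = j8:
zero (s+8): 8 + j8 → |·| = √(8²+8²) = √128 ≈ 11.314, ∠ = arctan(8/8) ≈ 45.00°
quadratic: (j8)² + 0.72·j8 + 4 = -60 + j5.76 → |·| ≈ 60.276, ∠ ≈ 174.52°
|L| = 40 · 11.314 / 60.276 ≈ 7.5081
Gain = 20 log₁₀(7.5081) ≈ 17.51 dB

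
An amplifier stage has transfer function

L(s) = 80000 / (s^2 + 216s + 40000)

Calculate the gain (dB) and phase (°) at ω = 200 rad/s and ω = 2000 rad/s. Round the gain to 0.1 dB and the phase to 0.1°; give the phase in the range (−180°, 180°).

At s = jω = j200:
quadratic: (j200)² + 216·j200 + 40000 = 0 + j43200 → |·| ≈ 43200, ∠ ≈ 90.00°
|L| = 80000 / 43200 ≈ 1.8519
Gain = 20 log₁₀(1.8519) ≈ 5.35 dB
∠L = 0.00° − 90.00° = -90.00°

At s = jω = j2000:
quadratic: (j2000)² + 216·j2000 + 40000 = -3960000 + j432000 → |·| ≈ 3.9835e+06, ∠ ≈ 173.77°
|L| = 80000 / 3.9835e+06 ≈ 0.020083
Gain = 20 log₁₀(0.020083) ≈ -33.94 dB
∠L = 0.00° − 173.77° = -173.77°

ω = 200: 5.4 dB, -90.0°; ω = 2000: -33.9 dB, -173.8°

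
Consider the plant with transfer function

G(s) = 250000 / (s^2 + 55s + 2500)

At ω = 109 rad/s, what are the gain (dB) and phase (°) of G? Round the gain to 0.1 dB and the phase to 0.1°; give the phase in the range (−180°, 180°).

27.0 dB, -147.4°

At s = jω = j109:
quadratic: (j109)² + 55·j109 + 2500 = -9381 + j5995 → |·| ≈ 11133, ∠ ≈ 147.42°
|G| = 250000 / 11133 ≈ 22.456
Gain = 20 log₁₀(22.456) ≈ 27.03 dB
∠G = 0.00° − 147.42° = -147.42°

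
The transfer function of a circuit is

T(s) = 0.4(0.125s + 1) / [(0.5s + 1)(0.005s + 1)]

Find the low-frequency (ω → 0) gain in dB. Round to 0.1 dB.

T(0) = 0.4 · 1 / 1 = 0.4
20 log₁₀(0.4) ≈ -7.96 dB

-8.0 dB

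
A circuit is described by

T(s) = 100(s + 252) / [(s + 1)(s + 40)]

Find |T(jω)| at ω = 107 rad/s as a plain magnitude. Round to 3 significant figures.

2.24

At s = jω = j107:
zero (s+252): 252 + j107 → |·| = √(252²+107²) = √74953 ≈ 273.78, ∠ = arctan(107/252) ≈ 23.01°
pole (s+1): 1 + j107 → |·| = √(1²+107²) = √11450 ≈ 107, ∠ = arctan(107/1) ≈ 89.46°
pole (s+40): 40 + j107 → |·| = √(40²+107²) = √13049 ≈ 114.23, ∠ = arctan(107/40) ≈ 69.50°
|T| = 100 · 273.78 / 12223 ≈ 2.2399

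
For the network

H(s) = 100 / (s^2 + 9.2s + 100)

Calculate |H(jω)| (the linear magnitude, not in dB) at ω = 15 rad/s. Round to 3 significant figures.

0.537

At s = jω = j15:
quadratic: (j15)² + 9.2·j15 + 100 = -125 + j138 → |·| ≈ 186.2, ∠ ≈ 132.17°
|H| = 100 / 186.2 ≈ 0.53706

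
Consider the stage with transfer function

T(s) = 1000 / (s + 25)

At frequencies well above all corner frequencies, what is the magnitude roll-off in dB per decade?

-20 dB/decade

Each pole contributes −20 dB/decade at high frequency; each zero contributes +20 dB/decade.
Net: 0 zero(s) − 1 pole(s) → -20 dB/decade.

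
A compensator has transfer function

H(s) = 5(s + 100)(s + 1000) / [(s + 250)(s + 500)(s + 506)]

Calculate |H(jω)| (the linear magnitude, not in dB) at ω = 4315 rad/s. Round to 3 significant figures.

0.00117

At s = jω = j4315:
zero (s+100): 100 + j4315 → |·| = √(100²+4315²) = √18629225 ≈ 4316.2, ∠ = arctan(4315/100) ≈ 88.67°
zero (s+1000): 1000 + j4315 → |·| = √(1000²+4315²) = √19619225 ≈ 4429.4, ∠ = arctan(4315/1000) ≈ 76.95°
pole (s+250): 250 + j4315 → |·| = √(250²+4315²) = √18681725 ≈ 4322.2, ∠ = arctan(4315/250) ≈ 86.68°
pole (s+500): 500 + j4315 → |·| = √(500²+4315²) = √18869225 ≈ 4343.9, ∠ = arctan(4315/500) ≈ 83.39°
pole (s+506): 506 + j4315 → |·| = √(506²+4315²) = √18875261 ≈ 4344.6, ∠ = arctan(4315/506) ≈ 83.31°
|H| = 5 · 1.9118e+07 / 8.1571e+10 ≈ 0.0011719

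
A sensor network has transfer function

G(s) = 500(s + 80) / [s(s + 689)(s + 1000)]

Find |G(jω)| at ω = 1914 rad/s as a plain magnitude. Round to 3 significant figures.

0.000114

At s = jω = j1914:
zero (s+80): 80 + j1914 → |·| = √(80²+1914²) = √3669796 ≈ 1915.7, ∠ = arctan(1914/80) ≈ 87.61°
pole (s+689): 689 + j1914 → |·| = √(689²+1914²) = √4138117 ≈ 2034.2, ∠ = arctan(1914/689) ≈ 70.20°
pole (s+1000): 1000 + j1914 → |·| = √(1000²+1914²) = √4663396 ≈ 2159.5, ∠ = arctan(1914/1000) ≈ 62.41°
pole at origin: |s| = 1914, ∠ = 90.00° (in denominator)
|G| = 500 · 1915.7 / 8.4079e+09 ≈ 0.00011392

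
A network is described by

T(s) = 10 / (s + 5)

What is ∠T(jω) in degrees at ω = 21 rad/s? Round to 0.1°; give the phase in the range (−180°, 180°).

Substitute s = j21:
Numerator: 10 = 10 + j0
Denominator: (j21) + 5 = 5 + j21
|N| = √(10² + 0²) ≈ 10, ∠N ≈ 0.00°
|D| = √(5² + 21²) ≈ 21.587, ∠D ≈ 76.61°
∠T = 0.00° − 76.61° = -76.61°

-76.6°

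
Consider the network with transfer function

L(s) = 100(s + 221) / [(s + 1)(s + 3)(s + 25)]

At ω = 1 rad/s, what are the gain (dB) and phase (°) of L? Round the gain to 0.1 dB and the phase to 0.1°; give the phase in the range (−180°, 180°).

At s = jω = j1:
zero (s+221): 221 + j1 → |·| = √(221²+1²) = √48842 ≈ 221, ∠ = arctan(1/221) ≈ 0.26°
pole (s+1): 1 + j1 → |·| = √(1²+1²) = √2 ≈ 1.4142, ∠ = arctan(1/1) ≈ 45.00°
pole (s+3): 3 + j1 → |·| = √(3²+1²) = √10 ≈ 3.1623, ∠ = arctan(1/3) ≈ 18.43°
pole (s+25): 25 + j1 → |·| = √(25²+1²) = √626 ≈ 25.02, ∠ = arctan(1/25) ≈ 2.29°
|L| = 100 · 221 / 111.89 ≈ 197.52
Gain = 20 log₁₀(197.52) ≈ 45.91 dB
∠L = 0.26° − 65.72° = -65.46°

45.9 dB, -65.5°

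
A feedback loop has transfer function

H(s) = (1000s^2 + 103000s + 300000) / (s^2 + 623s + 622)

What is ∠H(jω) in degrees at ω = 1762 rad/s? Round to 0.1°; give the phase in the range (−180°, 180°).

Substitute s = j1762:
Numerator: 1000(j1762)^2 + 103000(j1762) + 300000 = -3104344000 + j181486000
Denominator: (j1762)^2 + 623(j1762) + 622 = -3104022 + j1097726
|N| = √(3104344000² + 181486000²) ≈ 3.1096e+09, ∠N ≈ 176.65°
|D| = √(3104022² + 1097726²) ≈ 3.2924e+06, ∠D ≈ 160.52°
∠H = 176.65° − 160.52° = 16.13°

16.1°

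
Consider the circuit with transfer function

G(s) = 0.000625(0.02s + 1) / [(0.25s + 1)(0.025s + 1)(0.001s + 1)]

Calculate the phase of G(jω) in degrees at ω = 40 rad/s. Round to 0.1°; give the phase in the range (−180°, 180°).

At ω = 40 rad/s:
zero (1 + j40·0.02) = 1 + j0.8 → |·| ≈ 1.2806, ∠ ≈ 38.66°
pole (1 + j40·0.25) = 1 + j10 → |·| ≈ 10.05, ∠ ≈ 84.29°
pole (1 + j40·0.025) = 1 + j1 → |·| ≈ 1.4142, ∠ ≈ 45.00°
pole (1 + j40·0.001) = 1 + j0.04 → |·| ≈ 1.0008, ∠ ≈ 2.29°
∠G = (38.66°) − (84.29° + 45.00° + 2.29°) = -92.92°

-92.9°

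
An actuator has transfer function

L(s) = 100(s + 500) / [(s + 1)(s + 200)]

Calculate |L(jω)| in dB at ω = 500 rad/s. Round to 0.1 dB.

-11.6 dB

At s = jω = j500:
zero (s+500): 500 + j500 → |·| = √(500²+500²) = √500000 ≈ 707.11, ∠ = arctan(500/500) ≈ 45.00°
pole (s+1): 1 + j500 → |·| = √(1²+500²) = √250001 ≈ 500, ∠ = arctan(500/1) ≈ 89.89°
pole (s+200): 200 + j500 → |·| = √(200²+500²) = √290000 ≈ 538.52, ∠ = arctan(500/200) ≈ 68.20°
|L| = 100 · 707.11 / 2.6926e+05 ≈ 0.26261
Gain = 20 log₁₀(0.26261) ≈ -11.61 dB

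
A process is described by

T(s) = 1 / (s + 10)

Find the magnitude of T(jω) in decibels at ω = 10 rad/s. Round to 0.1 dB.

At s = jω = j10:
pole (s+10): 10 + j10 → |·| = √(10²+10²) = √200 ≈ 14.142, ∠ = arctan(10/10) ≈ 45.00°
|T| = 1 / 14.142 ≈ 0.070711
Gain = 20 log₁₀(0.070711) ≈ -23.01 dB

-23.0 dB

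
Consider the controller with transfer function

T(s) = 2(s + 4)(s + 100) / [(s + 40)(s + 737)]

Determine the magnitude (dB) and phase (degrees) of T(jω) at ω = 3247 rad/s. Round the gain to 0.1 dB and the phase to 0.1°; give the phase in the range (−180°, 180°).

5.8 dB, 11.7°

At s = jω = j3247:
zero (s+4): 4 + j3247 → |·| = √(4²+3247²) = √10543025 ≈ 3247, ∠ = arctan(3247/4) ≈ 89.93°
zero (s+100): 100 + j3247 → |·| = √(100²+3247²) = √10553009 ≈ 3248.5, ∠ = arctan(3247/100) ≈ 88.24°
pole (s+40): 40 + j3247 → |·| = √(40²+3247²) = √10544609 ≈ 3247.2, ∠ = arctan(3247/40) ≈ 89.29°
pole (s+737): 737 + j3247 → |·| = √(737²+3247²) = √11086178 ≈ 3329.6, ∠ = arctan(3247/737) ≈ 77.21°
|T| = 2 · 1.0548e+07 / 1.0812e+07 ≈ 1.9512
Gain = 20 log₁₀(1.9512) ≈ 5.81 dB
∠T = 178.17° − 166.50° = 11.67°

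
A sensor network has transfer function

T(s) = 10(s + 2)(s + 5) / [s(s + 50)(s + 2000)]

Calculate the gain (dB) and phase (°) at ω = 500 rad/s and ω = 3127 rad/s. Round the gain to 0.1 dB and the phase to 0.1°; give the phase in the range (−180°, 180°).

At s = jω = j500:
zero (s+2): 2 + j500 → |·| = √(2²+500²) = √250004 ≈ 500, ∠ = arctan(500/2) ≈ 89.77°
zero (s+5): 5 + j500 → |·| = √(5²+500²) = √250025 ≈ 500.02, ∠ = arctan(500/5) ≈ 89.43°
pole (s+50): 50 + j500 → |·| = √(50²+500²) = √252500 ≈ 502.49, ∠ = arctan(500/50) ≈ 84.29°
pole (s+2000): 2000 + j500 → |·| = √(2000²+500²) = √4250000 ≈ 2061.6, ∠ = arctan(500/2000) ≈ 14.04°
pole at origin: |s| = 500, ∠ = 90.00° (in denominator)
|T| = 10 · 2.5001e+05 / 5.1797e+08 ≈ 0.0048267
Gain = 20 log₁₀(0.0048267) ≈ -46.33 dB
∠T = 179.20° − 188.33° = -9.13°

At s = jω = j3127:
zero (s+2): 2 + j3127 → |·| = √(2²+3127²) = √9778133 ≈ 3127, ∠ = arctan(3127/2) ≈ 89.96°
zero (s+5): 5 + j3127 → |·| = √(5²+3127²) = √9778154 ≈ 3127, ∠ = arctan(3127/5) ≈ 89.91°
pole (s+50): 50 + j3127 → |·| = √(50²+3127²) = √9780629 ≈ 3127.4, ∠ = arctan(3127/50) ≈ 89.08°
pole (s+2000): 2000 + j3127 → |·| = √(2000²+3127²) = √13778129 ≈ 3711.9, ∠ = arctan(3127/2000) ≈ 57.40°
pole at origin: |s| = 3127, ∠ = 90.00° (in denominator)
|T| = 10 · 9.7781e+06 / 3.63e+10 ≈ 0.0026937
Gain = 20 log₁₀(0.0026937) ≈ -51.39 dB
∠T = 179.87° − 236.48° = -56.61°

ω = 500: -46.3 dB, -9.1°; ω = 3127: -51.4 dB, -56.6°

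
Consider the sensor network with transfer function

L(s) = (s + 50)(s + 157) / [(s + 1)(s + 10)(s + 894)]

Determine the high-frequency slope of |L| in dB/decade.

-20 dB/decade

Each pole contributes −20 dB/decade at high frequency; each zero contributes +20 dB/decade.
Net: 2 zero(s) − 3 pole(s) → -20 dB/decade.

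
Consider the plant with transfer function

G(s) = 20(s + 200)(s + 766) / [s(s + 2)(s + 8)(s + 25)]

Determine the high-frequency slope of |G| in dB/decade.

Each pole contributes −20 dB/decade at high frequency; each zero contributes +20 dB/decade.
Net: 2 zero(s) − 4 pole(s) → -40 dB/decade.

-40 dB/decade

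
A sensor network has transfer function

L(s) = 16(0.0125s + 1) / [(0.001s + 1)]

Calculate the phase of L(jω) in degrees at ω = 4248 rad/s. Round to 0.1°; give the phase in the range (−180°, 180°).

12.2°

At ω = 4248 rad/s:
zero (1 + j4248·0.0125) = 1 + j53.1 → |·| ≈ 53.109, ∠ ≈ 88.92°
pole (1 + j4248·0.001) = 1 + j4.248 → |·| ≈ 4.3641, ∠ ≈ 76.75°
∠L = (88.92°) − (76.75°) = 12.17°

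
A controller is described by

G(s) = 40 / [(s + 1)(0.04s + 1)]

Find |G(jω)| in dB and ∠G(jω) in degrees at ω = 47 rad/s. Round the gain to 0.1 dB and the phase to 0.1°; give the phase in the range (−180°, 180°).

-8.0 dB, -150.8°

At ω = 47 rad/s:
pole (1 + j47·1) = 1 + j47 → |·| ≈ 47.011, ∠ ≈ 88.78°
pole (1 + j47·0.04) = 1 + j1.88 → |·| ≈ 2.1294, ∠ ≈ 61.99°
|G| = 40 · 1 / (47.011 · 2.1294) ≈ 0.39958
Gain = 20 log₁₀(0.39958) ≈ -7.97 dB
∠G = (0°) − (88.78° + 61.99°) = -150.77°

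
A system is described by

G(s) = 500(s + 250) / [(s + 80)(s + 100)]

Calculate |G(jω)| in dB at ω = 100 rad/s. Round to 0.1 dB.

At s = jω = j100:
zero (s+250): 250 + j100 → |·| = √(250²+100²) = √72500 ≈ 269.26, ∠ = arctan(100/250) ≈ 21.80°
pole (s+80): 80 + j100 → |·| = √(80²+100²) = √16400 ≈ 128.06, ∠ = arctan(100/80) ≈ 51.34°
pole (s+100): 100 + j100 → |·| = √(100²+100²) = √20000 ≈ 141.42, ∠ = arctan(100/100) ≈ 45.00°
|G| = 500 · 269.26 / 18110 ≈ 7.434
Gain = 20 log₁₀(7.434) ≈ 17.42 dB

17.4 dB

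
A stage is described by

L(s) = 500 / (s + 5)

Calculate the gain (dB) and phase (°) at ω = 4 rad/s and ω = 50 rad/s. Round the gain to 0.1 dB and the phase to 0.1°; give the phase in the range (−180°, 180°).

At s = jω = j4:
pole (s+5): 5 + j4 → |·| = √(5²+4²) = √41 ≈ 6.4031, ∠ = arctan(4/5) ≈ 38.66°
|L| = 500 / 6.4031 ≈ 78.087
Gain = 20 log₁₀(78.087) ≈ 37.85 dB
∠L = 0.00° − 38.66° = -38.66°

At s = jω = j50:
pole (s+5): 5 + j50 → |·| = √(5²+50²) = √2525 ≈ 50.249, ∠ = arctan(50/5) ≈ 84.29°
|L| = 500 / 50.249 ≈ 9.9504
Gain = 20 log₁₀(9.9504) ≈ 19.96 dB
∠L = 0.00° − 84.29° = -84.29°

ω = 4: 37.9 dB, -38.7°; ω = 50: 20.0 dB, -84.3°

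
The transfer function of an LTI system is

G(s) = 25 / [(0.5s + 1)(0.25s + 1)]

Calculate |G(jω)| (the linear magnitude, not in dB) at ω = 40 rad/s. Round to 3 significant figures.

At ω = 40 rad/s:
pole (1 + j40·0.5) = 1 + j20 → |·| ≈ 20.025, ∠ ≈ 87.14°
pole (1 + j40·0.25) = 1 + j10 → |·| ≈ 10.05, ∠ ≈ 84.29°
|G| = 25 · 1 / (20.025 · 10.05) ≈ 0.12422

0.124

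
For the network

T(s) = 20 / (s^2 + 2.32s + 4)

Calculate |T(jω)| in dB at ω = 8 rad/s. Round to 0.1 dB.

-9.9 dB

At s = jω = j8:
quadratic: (j8)² + 2.32·j8 + 4 = -60 + j18.56 → |·| ≈ 62.805, ∠ ≈ 162.81°
|T| = 20 / 62.805 ≈ 0.31845
Gain = 20 log₁₀(0.31845) ≈ -9.94 dB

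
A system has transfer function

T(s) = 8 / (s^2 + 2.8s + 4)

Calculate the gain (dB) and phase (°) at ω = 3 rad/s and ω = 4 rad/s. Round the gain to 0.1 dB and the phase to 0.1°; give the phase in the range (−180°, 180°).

At s = jω = j3:
quadratic: (j3)² + 2.8·j3 + 4 = -5 + j8.4 → |·| ≈ 9.7755, ∠ ≈ 120.76°
|T| = 8 / 9.7755 ≈ 0.81837
Gain = 20 log₁₀(0.81837) ≈ -1.74 dB
∠T = 0.00° − 120.76° = -120.76°

At s = jω = j4:
quadratic: (j4)² + 2.8·j4 + 4 = -12 + j11.2 → |·| ≈ 16.415, ∠ ≈ 136.97°
|T| = 8 / 16.415 ≈ 0.48736
Gain = 20 log₁₀(0.48736) ≈ -6.24 dB
∠T = 0.00° − 136.97° = -136.97°

ω = 3: -1.7 dB, -120.8°; ω = 4: -6.2 dB, -137.0°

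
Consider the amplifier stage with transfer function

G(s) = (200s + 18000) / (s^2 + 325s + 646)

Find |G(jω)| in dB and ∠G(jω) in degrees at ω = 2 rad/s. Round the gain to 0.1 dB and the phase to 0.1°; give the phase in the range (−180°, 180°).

25.9 dB, -44.1°

Substitute s = j2:
Numerator: 200(j2) + 18000 = 18000 + j400
Denominator: (j2)^2 + 325(j2) + 646 = 642 + j650
|N| = √(18000² + 400²) ≈ 18004, ∠N ≈ 1.27°
|D| = √(642² + 650²) ≈ 913.6, ∠D ≈ 45.35°
|G| = 18004 / 913.6 ≈ 19.707
Gain = 20 log₁₀(19.707) ≈ 25.89 dB
∠G = 1.27° − 45.35° = -44.08°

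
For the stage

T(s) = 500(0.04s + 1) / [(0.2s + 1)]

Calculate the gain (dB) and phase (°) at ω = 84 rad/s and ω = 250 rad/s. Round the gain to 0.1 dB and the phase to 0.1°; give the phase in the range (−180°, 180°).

ω = 84: 40.4 dB, -13.2°; ω = 250: 40.0 dB, -4.6°

At ω = 84 rad/s:
zero (1 + j84·0.04) = 1 + j3.36 → |·| ≈ 3.5057, ∠ ≈ 73.43°
pole (1 + j84·0.2) = 1 + j16.8 → |·| ≈ 16.83, ∠ ≈ 86.59°
|T| = 500 · 3.5057 / (16.83) ≈ 104.15
Gain = 20 log₁₀(104.15) ≈ 40.35 dB
∠T = (73.43°) − (86.59°) = -13.16°

At ω = 250 rad/s:
zero (1 + j250·0.04) = 1 + j10 → |·| ≈ 10.05, ∠ ≈ 84.29°
pole (1 + j250·0.2) = 1 + j50 → |·| ≈ 50.01, ∠ ≈ 88.85°
|T| = 500 · 10.05 / (50.01) ≈ 100.48
Gain = 20 log₁₀(100.48) ≈ 40.04 dB
∠T = (84.29°) − (88.85°) = -4.56°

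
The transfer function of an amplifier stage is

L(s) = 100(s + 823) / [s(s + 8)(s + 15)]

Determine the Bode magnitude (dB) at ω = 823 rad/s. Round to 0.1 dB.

-73.6 dB

At s = jω = j823:
zero (s+823): 823 + j823 → |·| = √(823²+823²) = √1354658 ≈ 1163.9, ∠ = arctan(823/823) ≈ 45.00°
pole (s+8): 8 + j823 → |·| = √(8²+823²) = √677393 ≈ 823.04, ∠ = arctan(823/8) ≈ 89.44°
pole (s+15): 15 + j823 → |·| = √(15²+823²) = √677554 ≈ 823.14, ∠ = arctan(823/15) ≈ 88.96°
pole at origin: |s| = 823, ∠ = 90.00° (in denominator)
|L| = 100 · 1163.9 / 5.5756e+08 ≈ 0.00020875
Gain = 20 log₁₀(0.00020875) ≈ -73.61 dB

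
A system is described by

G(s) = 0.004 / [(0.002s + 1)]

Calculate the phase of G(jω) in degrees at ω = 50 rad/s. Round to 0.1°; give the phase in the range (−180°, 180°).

At ω = 50 rad/s:
pole (1 + j50·0.002) = 1 + j0.1 → |·| ≈ 1.005, ∠ ≈ 5.71°
∠G = (0°) − (5.71°) = -5.71°

-5.7°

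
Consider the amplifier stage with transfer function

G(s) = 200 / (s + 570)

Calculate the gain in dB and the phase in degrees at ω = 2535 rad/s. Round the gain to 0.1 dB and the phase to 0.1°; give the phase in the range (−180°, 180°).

Substitute s = j2535:
Numerator: 200 = 200 + j0
Denominator: (j2535) + 570 = 570 + j2535
|N| = √(200² + 0²) ≈ 200, ∠N ≈ 0.00°
|D| = √(570² + 2535²) ≈ 2598.3, ∠D ≈ 77.33°
|G| = 200 / 2598.3 ≈ 0.076973
Gain = 20 log₁₀(0.076973) ≈ -22.27 dB
∠G = 0.00° − 77.33° = -77.33°

-22.3 dB, -77.3°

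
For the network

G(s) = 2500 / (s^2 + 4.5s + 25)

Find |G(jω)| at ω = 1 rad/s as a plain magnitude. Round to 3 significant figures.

At s = jω = j1:
quadratic: (j1)² + 4.5·j1 + 25 = 24 + j4.5 → |·| ≈ 24.418, ∠ ≈ 10.62°
|G| = 2500 / 24.418 ≈ 102.38

102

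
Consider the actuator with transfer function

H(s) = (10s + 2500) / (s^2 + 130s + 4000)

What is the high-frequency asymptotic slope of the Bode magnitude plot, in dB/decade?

Each pole contributes −20 dB/decade at high frequency; each zero contributes +20 dB/decade.
Net: 1 zero(s) − 2 pole(s) → -20 dB/decade.

-20 dB/decade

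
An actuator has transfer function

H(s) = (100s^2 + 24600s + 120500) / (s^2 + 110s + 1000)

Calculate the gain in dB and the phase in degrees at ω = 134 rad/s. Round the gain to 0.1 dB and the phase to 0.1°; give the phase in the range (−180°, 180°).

Substitute s = j134:
Numerator: 100(j134)^2 + 24600(j134) + 120500 = -1675100 + j3296400
Denominator: (j134)^2 + 110(j134) + 1000 = -16956 + j14740
|N| = √(1675100² + 3296400²) ≈ 3.6976e+06, ∠N ≈ 116.94°
|D| = √(16956² + 14740²) ≈ 22467, ∠D ≈ 139.00°
|H| = 3.6976e+06 / 22467 ≈ 164.58
Gain = 20 log₁₀(164.58) ≈ 44.33 dB
∠H = 116.94° − 139.00° = -22.06°

44.3 dB, -22.1°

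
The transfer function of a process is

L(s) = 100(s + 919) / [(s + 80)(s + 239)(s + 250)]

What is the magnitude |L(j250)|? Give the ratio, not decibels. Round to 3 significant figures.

At s = jω = j250:
zero (s+919): 919 + j250 → |·| = √(919²+250²) = √907061 ≈ 952.4, ∠ = arctan(250/919) ≈ 15.22°
pole (s+80): 80 + j250 → |·| = √(80²+250²) = √68900 ≈ 262.49, ∠ = arctan(250/80) ≈ 72.26°
pole (s+239): 239 + j250 → |·| = √(239²+250²) = √119621 ≈ 345.86, ∠ = arctan(250/239) ≈ 46.29°
pole (s+250): 250 + j250 → |·| = √(250²+250²) = √125000 ≈ 353.55, ∠ = arctan(250/250) ≈ 45.00°
|L| = 100 · 952.4 / 3.2097e+07 ≈ 0.0029673

0.00297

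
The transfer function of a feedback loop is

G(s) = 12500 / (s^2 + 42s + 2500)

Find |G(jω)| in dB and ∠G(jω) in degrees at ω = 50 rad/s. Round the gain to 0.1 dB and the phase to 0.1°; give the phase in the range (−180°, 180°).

At s = jω = j50:
quadratic: (j50)² + 42·j50 + 2500 = 0 + j2100 → |·| ≈ 2100, ∠ ≈ 90.00°
|G| = 12500 / 2100 ≈ 5.9524
Gain = 20 log₁₀(5.9524) ≈ 15.49 dB
∠G = 0.00° − 90.00° = -90.00°

15.5 dB, -90.0°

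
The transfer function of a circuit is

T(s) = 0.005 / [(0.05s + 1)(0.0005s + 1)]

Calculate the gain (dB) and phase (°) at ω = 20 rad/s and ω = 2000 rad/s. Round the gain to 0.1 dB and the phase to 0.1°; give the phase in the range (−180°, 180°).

ω = 20: -49.0 dB, -45.6°; ω = 2000: -89.0 dB, -134.4°

At ω = 20 rad/s:
pole (1 + j20·0.05) = 1 + j1 → |·| ≈ 1.4142, ∠ ≈ 45.00°
pole (1 + j20·0.0005) = 1 + j0.01 → |·| ≈ 1, ∠ ≈ 0.57°
|T| = 0.005 · 1 / (1.4142 · 1) ≈ 0.0035356
Gain = 20 log₁₀(0.0035356) ≈ -49.03 dB
∠T = (0°) − (45.00° + 0.57°) = -45.57°

At ω = 2000 rad/s:
pole (1 + j2000·0.05) = 1 + j100 → |·| ≈ 100, ∠ ≈ 89.43°
pole (1 + j2000·0.0005) = 1 + j1 → |·| ≈ 1.4142, ∠ ≈ 45.00°
|T| = 0.005 · 1 / (100 · 1.4142) ≈ 3.5356e-05
Gain = 20 log₁₀(3.5356e-05) ≈ -89.03 dB
∠T = (0°) − (89.43° + 45.00°) = -134.43°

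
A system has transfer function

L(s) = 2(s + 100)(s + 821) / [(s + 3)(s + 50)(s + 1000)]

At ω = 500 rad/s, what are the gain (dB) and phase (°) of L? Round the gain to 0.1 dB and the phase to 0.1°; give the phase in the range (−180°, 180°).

At s = jω = j500:
zero (s+100): 100 + j500 → |·| = √(100²+500²) = √260000 ≈ 509.9, ∠ = arctan(500/100) ≈ 78.69°
zero (s+821): 821 + j500 → |·| = √(821²+500²) = √924041 ≈ 961.27, ∠ = arctan(500/821) ≈ 31.34°
pole (s+3): 3 + j500 → |·| = √(3²+500²) = √250009 ≈ 500.01, ∠ = arctan(500/3) ≈ 89.66°
pole (s+50): 50 + j500 → |·| = √(50²+500²) = √252500 ≈ 502.49, ∠ = arctan(500/50) ≈ 84.29°
pole (s+1000): 1000 + j500 → |·| = √(1000²+500²) = √1250000 ≈ 1118, ∠ = arctan(500/1000) ≈ 26.57°
|L| = 2 · 4.9015e+05 / 2.809e+08 ≈ 0.0034899
Gain = 20 log₁₀(0.0034899) ≈ -49.14 dB
∠L = 110.03° − 200.52° = -90.49°

-49.1 dB, -90.5°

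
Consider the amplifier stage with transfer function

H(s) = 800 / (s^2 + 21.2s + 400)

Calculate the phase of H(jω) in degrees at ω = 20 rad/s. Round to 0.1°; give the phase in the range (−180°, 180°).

At s = jω = j20:
quadratic: (j20)² + 21.2·j20 + 400 = 0 + j424 → |·| ≈ 424, ∠ ≈ 90.00°
∠H = 0.00° − 90.00° = -90.00°

-90.0°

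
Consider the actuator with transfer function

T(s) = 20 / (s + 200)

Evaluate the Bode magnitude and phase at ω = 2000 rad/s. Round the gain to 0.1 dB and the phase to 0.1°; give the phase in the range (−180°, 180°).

-40.0 dB, -84.3°

At s = jω = j2000:
pole (s+200): 200 + j2000 → |·| = √(200²+2000²) = √4040000 ≈ 2010, ∠ = arctan(2000/200) ≈ 84.29°
|T| = 20 / 2010 ≈ 0.0099502
Gain = 20 log₁₀(0.0099502) ≈ -40.04 dB
∠T = 0.00° − 84.29° = -84.29°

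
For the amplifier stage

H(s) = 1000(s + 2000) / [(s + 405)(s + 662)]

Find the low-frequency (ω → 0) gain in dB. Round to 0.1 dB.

H(0) = 1000·2000 / (405·662) ≈ 7.4596
20 log₁₀(7.4596) ≈ 17.45 dB

17.5 dB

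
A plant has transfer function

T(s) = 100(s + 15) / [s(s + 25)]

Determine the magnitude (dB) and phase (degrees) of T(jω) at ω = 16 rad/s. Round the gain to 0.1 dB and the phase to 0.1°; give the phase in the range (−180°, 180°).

At s = jω = j16:
zero (s+15): 15 + j16 → |·| = √(15²+16²) = √481 ≈ 21.932, ∠ = arctan(16/15) ≈ 46.85°
pole (s+25): 25 + j16 → |·| = √(25²+16²) = √881 ≈ 29.682, ∠ = arctan(16/25) ≈ 32.62°
pole at origin: |s| = 16, ∠ = 90.00° (in denominator)
|T| = 100 · 21.932 / 474.91 ≈ 4.6181
Gain = 20 log₁₀(4.6181) ≈ 13.29 dB
∠T = 46.85° − 122.62° = -75.77°

13.3 dB, -75.8°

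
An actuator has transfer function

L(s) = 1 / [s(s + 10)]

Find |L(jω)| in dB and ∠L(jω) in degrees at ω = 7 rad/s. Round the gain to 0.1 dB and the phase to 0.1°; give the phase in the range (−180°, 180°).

At s = jω = j7:
pole (s+10): 10 + j7 → |·| = √(10²+7²) = √149 ≈ 12.207, ∠ = arctan(7/10) ≈ 34.99°
pole at origin: |s| = 7, ∠ = 90.00° (in denominator)
|L| = 1 / 85.449 ≈ 0.011703
Gain = 20 log₁₀(0.011703) ≈ -38.63 dB
∠L = 0.00° − 124.99° = -124.99°

-38.6 dB, -125.0°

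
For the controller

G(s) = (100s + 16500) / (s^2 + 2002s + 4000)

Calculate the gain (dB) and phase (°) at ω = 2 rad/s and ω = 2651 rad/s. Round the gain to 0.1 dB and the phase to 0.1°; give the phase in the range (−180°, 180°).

Substitute s = j2:
Numerator: 100(j2) + 16500 = 16500 + j200
Denominator: (j2)^2 + 2002(j2) + 4000 = 3996 + j4004
|N| = √(16500² + 200²) ≈ 16501, ∠N ≈ 0.69°
|D| = √(3996² + 4004²) ≈ 5656.9, ∠D ≈ 45.06°
|G| = 16501 / 5656.9 ≈ 2.917
Gain = 20 log₁₀(2.917) ≈ 9.30 dB
∠G = 0.69° − 45.06° = -44.37°

Substitute s = j2651:
Numerator: 100(j2651) + 16500 = 16500 + j265100
Denominator: (j2651)^2 + 2002(j2651) + 4000 = -7023801 + j5307302
|N| = √(16500² + 265100²) ≈ 2.6561e+05, ∠N ≈ 86.44°
|D| = √(7023801² + 5307302²) ≈ 8.8035e+06, ∠D ≈ 142.92°
|G| = 2.6561e+05 / 8.8035e+06 ≈ 0.030171
Gain = 20 log₁₀(0.030171) ≈ -30.41 dB
∠G = 86.44° − 142.92° = -56.48°

ω = 2: 9.3 dB, -44.4°; ω = 2651: -30.4 dB, -56.5°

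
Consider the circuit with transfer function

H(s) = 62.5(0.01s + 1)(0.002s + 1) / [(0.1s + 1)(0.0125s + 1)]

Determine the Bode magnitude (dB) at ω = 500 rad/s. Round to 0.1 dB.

At ω = 500 rad/s:
zero (1 + j500·0.01) = 1 + j5 → |·| ≈ 5.099, ∠ ≈ 78.69°
zero (1 + j500·0.002) = 1 + j1 → |·| ≈ 1.4142, ∠ ≈ 45.00°
pole (1 + j500·0.1) = 1 + j50 → |·| ≈ 50.01, ∠ ≈ 88.85°
pole (1 + j500·0.0125) = 1 + j6.25 → |·| ≈ 6.3295, ∠ ≈ 80.91°
|H| = 62.5 · 5.099 · 1.4142 / (50.01 · 6.3295) ≈ 1.4238
Gain = 20 log₁₀(1.4238) ≈ 3.07 dB

3.1 dB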